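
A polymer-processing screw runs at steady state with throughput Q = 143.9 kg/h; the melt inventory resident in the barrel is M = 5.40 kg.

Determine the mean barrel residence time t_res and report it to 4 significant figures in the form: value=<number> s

Q_s = Q / 3600 = 143.9 / 3600 = 0.0399722 kg/s
t_res = M / Q_s = 5.40 ÷ 0.0399722 = 135.094 s

value=135.1 s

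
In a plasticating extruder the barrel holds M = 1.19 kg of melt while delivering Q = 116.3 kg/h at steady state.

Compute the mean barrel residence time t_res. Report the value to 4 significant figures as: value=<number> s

Convert throughput: Q = 116.3 kg/h = 116.3/3600 = 0.0323056 kg/s
t_res = M / Q_s = 1.19 / 0.0323056 = 36.8358 s

value=36.84 s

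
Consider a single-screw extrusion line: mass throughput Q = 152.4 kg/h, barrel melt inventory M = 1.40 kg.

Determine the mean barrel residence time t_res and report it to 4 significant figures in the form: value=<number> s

value=33.07 s

Throughput in SI: Q_s = 152.4 kg/h ÷ 3600 s/h = 0.0423333 kg/s
t_res = M / Q_s = 1.40 ÷ 0.0423333 = 33.0709 s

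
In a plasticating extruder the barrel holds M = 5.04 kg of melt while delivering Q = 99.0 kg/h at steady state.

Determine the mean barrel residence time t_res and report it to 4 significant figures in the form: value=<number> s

Convert throughput: Q = 99.0 kg/h = 99.0/3600 = 0.0275 kg/s
Mean residence time: t_res = M/Q_s = 5.04 kg / 0.0275 kg/s = 183.273 s

value=183.3 s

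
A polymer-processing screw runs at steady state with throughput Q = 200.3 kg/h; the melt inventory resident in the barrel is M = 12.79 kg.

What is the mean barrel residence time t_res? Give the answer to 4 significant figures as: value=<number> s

value=229.9 s

Throughput in SI: Q_s = 200.3 kg/h ÷ 3600 s/h = 0.0556389 kg/s
Mean residence time: t_res = M/Q_s = 12.79 kg / 0.0556389 kg/s = 229.875 s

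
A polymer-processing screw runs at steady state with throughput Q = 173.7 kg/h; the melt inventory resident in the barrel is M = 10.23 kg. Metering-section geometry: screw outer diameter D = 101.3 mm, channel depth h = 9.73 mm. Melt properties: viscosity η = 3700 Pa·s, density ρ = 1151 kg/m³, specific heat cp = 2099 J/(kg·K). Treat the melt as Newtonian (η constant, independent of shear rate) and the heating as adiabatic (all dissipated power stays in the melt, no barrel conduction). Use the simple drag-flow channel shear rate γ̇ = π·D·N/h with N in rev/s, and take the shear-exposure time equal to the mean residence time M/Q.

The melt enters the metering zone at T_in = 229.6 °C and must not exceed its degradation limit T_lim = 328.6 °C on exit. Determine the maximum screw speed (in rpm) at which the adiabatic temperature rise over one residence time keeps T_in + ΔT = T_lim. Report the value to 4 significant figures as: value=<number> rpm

value=32.03 rpm

Throughput in SI: Q_s = 173.7 kg/h ÷ 3600 s/h = 0.04825 kg/s
t_res = M / Q_s = 10.23 / 0.04825 = 212.021 s
Convert to metres: D = 0.1013 m, h = 0.00973 m
Allowable rise: ΔT_a = T_lim − T_in = 328.6 − 229.6 = 99 K
γ̇_max² = ΔT_a·ρ·cp / (η·t_res) = [99 × 1151 × 2099] / [3700 × 212.021] = 304.89 s⁻²
Take the square root: γ̇_max = √(304.89) = 17.4611 s⁻¹
N_max = γ̇_max·h / (π·D) = 17.4611 · 0.00973 / (π · 0.1013) = 0.533857 rev/s = 32.0314 rpm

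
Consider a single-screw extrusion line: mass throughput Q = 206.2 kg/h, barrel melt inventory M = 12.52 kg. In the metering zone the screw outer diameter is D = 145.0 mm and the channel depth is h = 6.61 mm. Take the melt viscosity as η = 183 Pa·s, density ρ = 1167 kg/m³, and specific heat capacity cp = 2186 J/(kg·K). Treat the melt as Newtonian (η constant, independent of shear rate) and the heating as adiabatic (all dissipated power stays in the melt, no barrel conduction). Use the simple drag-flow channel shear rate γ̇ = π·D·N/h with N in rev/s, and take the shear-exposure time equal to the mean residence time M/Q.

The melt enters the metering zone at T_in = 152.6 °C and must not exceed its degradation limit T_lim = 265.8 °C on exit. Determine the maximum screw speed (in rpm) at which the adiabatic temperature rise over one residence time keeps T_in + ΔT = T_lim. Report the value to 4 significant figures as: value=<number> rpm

value=73.97 rpm

Convert throughput: Q = 206.2 kg/h = 206.2/3600 = 0.0572778 kg/s
t_res = M / Q_s = 12.52 ÷ 0.0572778 = 218.584 s
Geometry in SI: D = 145.0 mm → 0.145 m, h = 6.61 mm → 0.00661 m
Allowable rise: ΔT_a = T_lim − T_in = 265.8 − 152.6 = 113.2 K
γ̇_max² = ΔT_a·ρ·cp/(η·t_res) = 113.2·1167·2186/(183·218.584) = 7219.35 s⁻²
γ̇_max = √7219.35 = 84.9668 s⁻¹
N_max = γ̇_max h / (πD) = 84.9668·0.00661/(π·0.145) = 1.23291 rev/s → ×60 = 73.9748 rpm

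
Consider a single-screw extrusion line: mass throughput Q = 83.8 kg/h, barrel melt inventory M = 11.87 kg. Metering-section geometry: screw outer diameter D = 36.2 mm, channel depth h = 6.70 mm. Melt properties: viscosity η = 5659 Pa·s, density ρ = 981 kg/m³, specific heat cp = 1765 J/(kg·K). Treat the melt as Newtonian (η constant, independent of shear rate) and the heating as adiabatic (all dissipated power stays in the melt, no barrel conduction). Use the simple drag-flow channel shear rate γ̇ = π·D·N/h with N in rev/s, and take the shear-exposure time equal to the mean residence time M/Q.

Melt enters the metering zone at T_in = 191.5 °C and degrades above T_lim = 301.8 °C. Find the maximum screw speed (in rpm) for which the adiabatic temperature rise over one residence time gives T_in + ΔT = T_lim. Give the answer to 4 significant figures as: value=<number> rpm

Q_s = Q / 3600 = 83.8 / 3600 = 0.0232778 kg/s
t_res = M / Q_s = 11.87 / 0.0232778 = 509.928 s
D = 36.2 mm = 0.0362 m;  h = 6.70 mm = 0.0067 m
ΔT_a = T_lim − T_in = 301.8 °C − 191.5 °C = 110.3 K
γ̇_max² = ΔT_a·ρ·cp / (η·t_res) = [110.3 × 981 × 1765] / [5659 × 509.928] = 66.1821 s⁻²
Take the square root: γ̇_max = √(66.1821) = 8.13524 s⁻¹
N_max = γ̇_max·h / (π·D) = 8.13524 · 0.0067 / (π · 0.0362) = 0.479277 rev/s = 28.7566 rpm

value=28.76 rpm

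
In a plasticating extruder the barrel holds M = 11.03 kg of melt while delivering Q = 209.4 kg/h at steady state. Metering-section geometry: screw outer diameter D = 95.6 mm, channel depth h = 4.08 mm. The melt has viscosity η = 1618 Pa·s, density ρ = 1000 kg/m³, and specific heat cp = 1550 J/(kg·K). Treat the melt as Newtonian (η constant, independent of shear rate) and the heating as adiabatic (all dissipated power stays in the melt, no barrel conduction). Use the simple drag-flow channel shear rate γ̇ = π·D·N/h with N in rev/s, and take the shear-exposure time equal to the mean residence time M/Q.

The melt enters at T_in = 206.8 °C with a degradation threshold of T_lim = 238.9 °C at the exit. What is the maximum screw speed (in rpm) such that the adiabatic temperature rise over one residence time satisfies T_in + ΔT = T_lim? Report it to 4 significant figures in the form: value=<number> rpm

Throughput in SI: Q_s = 209.4 kg/h ÷ 3600 s/h = 0.0581667 kg/s
t_res = M / Q_s = 11.03 / 0.0581667 = 189.628 s
D = 95.6 mm = 0.0956 m;  h = 4.08 mm = 0.00408 m
ΔT_a = T_lim − T_in = 238.9 °C − 206.8 °C = 32.1 K
γ̇_max² = ΔT_a·ρ·cp / (η·t_res) = [32.1 × 1000 × 1550] / [1618 × 189.628] = 162.165 s⁻²
γ̇_max = sqrt(162.165) = 12.7344 s⁻¹
N_max = γ̇_max·h / (π·D) = 12.7344 · 0.00408 / (π · 0.0956) = 0.172994 rev/s = 10.3796 rpm

value=10.38 rpm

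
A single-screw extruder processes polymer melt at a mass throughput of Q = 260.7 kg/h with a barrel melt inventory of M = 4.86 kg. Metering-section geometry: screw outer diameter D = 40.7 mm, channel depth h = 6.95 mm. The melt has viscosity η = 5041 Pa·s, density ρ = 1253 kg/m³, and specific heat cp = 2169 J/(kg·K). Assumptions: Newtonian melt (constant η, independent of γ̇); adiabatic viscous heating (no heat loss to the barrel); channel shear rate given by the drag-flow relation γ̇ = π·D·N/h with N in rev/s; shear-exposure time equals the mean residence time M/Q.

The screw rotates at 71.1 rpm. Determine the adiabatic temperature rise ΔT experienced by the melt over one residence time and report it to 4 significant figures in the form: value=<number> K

Convert throughput: Q = 260.7 kg/h = 260.7/3600 = 0.0724167 kg/s
Mean residence time: t_res = M/Q_s = 4.86 kg / 0.0724167 kg/s = 67.1116 s
Convert to SI: D = 0.0407 m, h = 0.00695 m, N = 71.1/60 = 1.185 rev/s
γ̇ = π D N / h = (π)(0.0407)(1.185) / 0.00695 = 21.8011 s⁻¹
ΔT = η·γ̇²·t_res/(ρ·cp) = [5041 × 21.8011² × 67.1116] / [1253 × 2169] = 59.1643 K

value=59.16 K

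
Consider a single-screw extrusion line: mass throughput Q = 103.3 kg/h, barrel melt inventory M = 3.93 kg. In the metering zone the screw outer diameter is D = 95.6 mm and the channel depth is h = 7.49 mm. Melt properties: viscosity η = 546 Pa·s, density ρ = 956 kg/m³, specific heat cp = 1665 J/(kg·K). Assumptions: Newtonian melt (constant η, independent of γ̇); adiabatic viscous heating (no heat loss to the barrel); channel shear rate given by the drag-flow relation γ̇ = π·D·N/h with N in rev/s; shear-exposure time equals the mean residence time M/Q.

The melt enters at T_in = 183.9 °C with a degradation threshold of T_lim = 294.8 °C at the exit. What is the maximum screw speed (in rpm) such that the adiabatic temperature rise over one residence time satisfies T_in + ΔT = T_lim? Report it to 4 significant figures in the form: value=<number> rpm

value=72.70 rpm

Q_s = Q / 3600 = 103.3 / 3600 = 0.0286944 kg/s
Mean residence time: t_res = M/Q_s = 3.93 kg / 0.0286944 kg/s = 136.96 s
D = 95.6 mm = 0.0956 m;  h = 7.49 mm = 0.00749 m
ΔT_a = T_lim − T_in = 294.8 °C − 183.9 °C = 110.9 K
Invert ΔT = ηγ̇²t_res/(ρcp) for γ̇: γ̇_max² = ΔT_a ρ cp / (η t_res) = 110.9·956·1665 / (546·136.96) = 2360.57 s⁻²
γ̇_max = √2360.57 = 48.5857 s⁻¹
N_max = γ̇_max·h / (π·D) = 48.5857 · 0.00749 / (π · 0.0956) = 1.21166 rev/s = 72.6998 rpm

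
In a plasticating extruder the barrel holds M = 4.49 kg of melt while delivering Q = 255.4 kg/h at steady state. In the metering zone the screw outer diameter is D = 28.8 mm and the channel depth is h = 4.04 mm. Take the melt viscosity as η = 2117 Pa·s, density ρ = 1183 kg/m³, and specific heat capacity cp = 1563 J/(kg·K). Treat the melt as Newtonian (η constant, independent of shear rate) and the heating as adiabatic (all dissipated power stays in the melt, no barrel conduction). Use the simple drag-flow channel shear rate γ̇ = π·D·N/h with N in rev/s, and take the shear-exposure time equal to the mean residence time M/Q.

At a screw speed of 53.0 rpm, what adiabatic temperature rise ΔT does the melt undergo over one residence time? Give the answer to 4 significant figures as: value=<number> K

Convert throughput: Q = 255.4 kg/h = 255.4/3600 = 0.0709444 kg/s
Mean residence time: t_res = M/Q_s = 4.49 kg / 0.0709444 kg/s = 63.289 s
Geometry in metres: D = 28.8 mm → 0.0288 m, h = 4.04 mm → 0.00404 m; screw speed N = 53.0 rpm = 0.883333 rev/s
γ̇ = π D N / h = (π)(0.0288)(0.883333) / 0.00404 = 19.7827 s⁻¹
ΔT = η·γ̇²·t_res / (ρ·cp) = 2117 · (19.7827)² · 63.289 / (1183 · 1563) = 28.358 K

value=28.36 K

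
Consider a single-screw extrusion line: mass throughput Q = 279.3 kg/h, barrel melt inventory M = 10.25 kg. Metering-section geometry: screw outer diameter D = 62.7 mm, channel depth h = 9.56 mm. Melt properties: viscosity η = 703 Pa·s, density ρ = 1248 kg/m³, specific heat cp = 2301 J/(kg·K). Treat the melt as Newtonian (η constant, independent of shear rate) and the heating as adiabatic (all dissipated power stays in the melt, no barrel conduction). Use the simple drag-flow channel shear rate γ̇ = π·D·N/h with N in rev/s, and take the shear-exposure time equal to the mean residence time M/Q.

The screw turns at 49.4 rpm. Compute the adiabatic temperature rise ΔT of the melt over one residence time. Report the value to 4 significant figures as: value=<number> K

value=9.308 K

Throughput in SI: Q_s = 279.3 kg/h ÷ 3600 s/h = 0.0775833 kg/s
t_res = M / Q_s = 10.25 / 0.0775833 = 132.116 s
Geometry in metres: D = 62.7 mm → 0.0627 m, h = 9.56 mm → 0.00956 m; screw speed N = 49.4 rpm = 0.823333 rev/s
γ̇ = π·D·N / h = π · 0.0627 · 0.823333 / 0.00956 = 16.9643 s⁻¹
Adiabatic rise: ΔT = η γ̇² t_res / (ρ cp) = 703·(16.9643)²·132.116 / (1248·2301) = 9.30786 K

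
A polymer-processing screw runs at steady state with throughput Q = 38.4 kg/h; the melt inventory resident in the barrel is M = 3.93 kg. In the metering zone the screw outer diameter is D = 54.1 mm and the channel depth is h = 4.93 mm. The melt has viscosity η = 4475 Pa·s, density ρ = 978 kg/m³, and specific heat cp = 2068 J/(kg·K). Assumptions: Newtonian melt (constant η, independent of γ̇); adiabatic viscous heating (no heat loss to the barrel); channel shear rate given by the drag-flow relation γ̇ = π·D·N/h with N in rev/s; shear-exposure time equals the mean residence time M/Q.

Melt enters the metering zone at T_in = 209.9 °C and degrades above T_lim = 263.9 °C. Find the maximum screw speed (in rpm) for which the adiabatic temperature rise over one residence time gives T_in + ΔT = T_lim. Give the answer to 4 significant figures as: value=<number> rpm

value=14.16 rpm

Convert throughput: Q = 38.4 kg/h = 38.4/3600 = 0.0106667 kg/s
t_res = M / Q_s = 3.93 / 0.0106667 = 368.438 s
D = 54.1 mm = 0.0541 m;  h = 4.93 mm = 0.00493 m
Allowable rise: ΔT_a = T_lim − T_in = 263.9 − 209.9 = 54 K
Invert ΔT = ηγ̇²t_res/(ρcp) for γ̇: γ̇_max² = ΔT_a ρ cp / (η t_res) = 54·978·2068 / (4475·368.438) = 66.2409 s⁻²
γ̇_max = sqrt(66.2409) = 8.13885 s⁻¹
N_max = γ̇_max h / (πD) = 8.13885·0.00493/(π·0.0541) = 0.236082 rev/s → ×60 = 14.1649 rpm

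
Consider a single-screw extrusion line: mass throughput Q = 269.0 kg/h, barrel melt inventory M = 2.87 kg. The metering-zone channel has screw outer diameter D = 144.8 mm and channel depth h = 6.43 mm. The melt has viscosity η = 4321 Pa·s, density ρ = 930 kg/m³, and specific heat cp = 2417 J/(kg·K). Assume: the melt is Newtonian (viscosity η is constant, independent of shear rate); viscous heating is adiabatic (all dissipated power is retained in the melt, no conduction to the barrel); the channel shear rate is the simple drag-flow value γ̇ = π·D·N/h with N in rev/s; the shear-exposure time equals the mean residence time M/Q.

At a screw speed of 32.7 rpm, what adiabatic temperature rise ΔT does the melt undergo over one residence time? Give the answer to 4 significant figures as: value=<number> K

value=109.8 K

Q_s = Q / 3600 = 269.0 / 3600 = 0.0747222 kg/s
t_res = M / Q_s = 2.87 / 0.0747222 = 38.4089 s
D = 144.8 mm = 0.1448 m;  h = 6.43 mm = 0.00643 m;  N = 32.7 rpm / 60 = 0.545 rev/s
γ̇ = π·D·N / h = π · 0.1448 · 0.545 / 0.00643 = 38.5571 s⁻¹
ΔT = η·γ̇²·t_res/(ρ·cp) = [4321 × 38.5571² × 38.4089] / [930 × 2417] = 109.765 K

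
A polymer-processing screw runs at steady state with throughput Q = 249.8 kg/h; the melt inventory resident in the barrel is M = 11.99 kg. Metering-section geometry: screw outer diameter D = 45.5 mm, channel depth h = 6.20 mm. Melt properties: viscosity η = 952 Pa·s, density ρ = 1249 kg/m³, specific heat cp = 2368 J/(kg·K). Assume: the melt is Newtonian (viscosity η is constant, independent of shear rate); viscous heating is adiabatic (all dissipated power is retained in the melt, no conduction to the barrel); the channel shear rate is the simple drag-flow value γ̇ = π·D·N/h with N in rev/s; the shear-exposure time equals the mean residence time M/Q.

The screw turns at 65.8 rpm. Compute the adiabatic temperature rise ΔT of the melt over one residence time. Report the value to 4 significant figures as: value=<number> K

value=35.56 K

Q_s = Q / 3600 = 249.8 / 3600 = 0.0693889 kg/s
t_res = M / Q_s = 11.99 ÷ 0.0693889 = 172.794 s
Geometry in metres: D = 45.5 mm → 0.0455 m, h = 6.20 mm → 0.0062 m; screw speed N = 65.8 rpm = 1.09667 rev/s
γ̇ = π D N / h = (π)(0.0455)(1.09667) / 0.0062 = 25.2839 s⁻¹
Adiabatic rise: ΔT = η γ̇² t_res / (ρ cp) = 952·(25.2839)²·172.794 / (1249·2368) = 35.5558 K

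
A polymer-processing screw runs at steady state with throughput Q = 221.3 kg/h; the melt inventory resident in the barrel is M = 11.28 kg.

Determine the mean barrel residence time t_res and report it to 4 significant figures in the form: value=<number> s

value=183.5 s

Throughput in SI: Q_s = 221.3 kg/h ÷ 3600 s/h = 0.0614722 kg/s
Mean residence time: t_res = M/Q_s = 11.28 kg / 0.0614722 kg/s = 183.498 s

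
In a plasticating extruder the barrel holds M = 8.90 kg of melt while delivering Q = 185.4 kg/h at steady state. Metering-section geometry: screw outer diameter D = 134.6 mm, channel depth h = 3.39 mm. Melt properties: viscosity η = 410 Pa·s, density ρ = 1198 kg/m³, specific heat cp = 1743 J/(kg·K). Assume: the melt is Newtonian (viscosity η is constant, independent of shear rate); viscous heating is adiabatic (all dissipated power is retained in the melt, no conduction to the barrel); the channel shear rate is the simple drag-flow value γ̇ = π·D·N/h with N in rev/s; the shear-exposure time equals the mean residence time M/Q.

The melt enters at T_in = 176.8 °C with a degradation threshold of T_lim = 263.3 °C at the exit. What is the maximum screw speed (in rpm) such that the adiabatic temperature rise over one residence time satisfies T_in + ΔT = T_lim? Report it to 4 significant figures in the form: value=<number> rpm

Q_s = Q / 3600 = 185.4 / 3600 = 0.0515 kg/s
Mean residence time: t_res = M/Q_s = 8.90 kg / 0.0515 kg/s = 172.816 s
Convert to metres: D = 0.1346 m, h = 0.00339 m
ΔT_a = T_lim − T_in = 263.3 °C − 176.8 °C = 86.5 K
γ̇_max² = ΔT_a·ρ·cp / (η·t_res) = [86.5 × 1198 × 1743] / [410 × 172.816] = 2549.2 s⁻²
γ̇_max = sqrt(2549.2) = 50.4896 s⁻¹
N_max = γ̇_max·h / (π·D) = 50.4896 · 0.00339 / (π · 0.1346) = 0.404768 rev/s = 24.2861 rpm

value=24.29 rpm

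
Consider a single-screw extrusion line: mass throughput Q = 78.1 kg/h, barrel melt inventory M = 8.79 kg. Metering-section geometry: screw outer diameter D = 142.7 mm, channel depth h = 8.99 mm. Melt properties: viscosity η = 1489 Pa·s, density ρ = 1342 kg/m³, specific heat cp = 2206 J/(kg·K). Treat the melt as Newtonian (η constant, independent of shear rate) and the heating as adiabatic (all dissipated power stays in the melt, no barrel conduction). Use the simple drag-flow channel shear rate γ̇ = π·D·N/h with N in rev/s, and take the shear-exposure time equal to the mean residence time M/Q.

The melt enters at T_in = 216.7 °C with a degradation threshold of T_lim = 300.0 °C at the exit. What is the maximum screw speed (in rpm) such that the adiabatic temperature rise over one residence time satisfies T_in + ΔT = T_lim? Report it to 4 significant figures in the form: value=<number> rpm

value=24.33 rpm

Throughput in SI: Q_s = 78.1 kg/h ÷ 3600 s/h = 0.0216944 kg/s
t_res = M / Q_s = 8.79 / 0.0216944 = 405.173 s
D = 142.7 mm = 0.1427 m;  h = 8.99 mm = 0.00899 m
Allowable rise: ΔT_a = T_lim − T_in = 300.0 − 216.7 = 83.3 K
Invert ΔT = ηγ̇²t_res/(ρcp) for γ̇: γ̇_max² = ΔT_a ρ cp / (η t_res) = 83.3·1342·2206 / (1489·405.173) = 408.76 s⁻²
Take the square root: γ̇_max = √(408.76) = 20.2178 s⁻¹
N_max = γ̇_max·h / (π·D) = 20.2178 · 0.00899 / (π · 0.1427) = 0.405434 rev/s = 24.326 rpm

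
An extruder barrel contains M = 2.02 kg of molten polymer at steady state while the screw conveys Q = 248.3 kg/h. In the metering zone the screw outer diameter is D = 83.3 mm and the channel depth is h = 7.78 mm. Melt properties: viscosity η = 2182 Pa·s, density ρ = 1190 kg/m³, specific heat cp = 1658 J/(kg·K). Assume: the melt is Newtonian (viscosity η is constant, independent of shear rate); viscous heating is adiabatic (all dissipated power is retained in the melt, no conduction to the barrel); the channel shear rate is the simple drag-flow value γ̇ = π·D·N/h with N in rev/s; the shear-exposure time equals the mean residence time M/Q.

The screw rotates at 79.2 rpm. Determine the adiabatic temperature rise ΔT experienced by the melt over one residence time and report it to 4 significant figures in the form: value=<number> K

Convert throughput: Q = 248.3 kg/h = 248.3/3600 = 0.0689722 kg/s
t_res = M / Q_s = 2.02 / 0.0689722 = 29.2872 s
Convert to SI: D = 0.0833 m, h = 0.00778 m, N = 79.2/60 = 1.32 rev/s
γ̇ = π·D·N / h = π · 0.0833 · 1.32 / 0.00778 = 44.4006 s⁻¹
Adiabatic rise: ΔT = η γ̇² t_res / (ρ cp) = 2182·(44.4006)²·29.2872 / (1190·1658) = 63.8526 K

value=63.85 K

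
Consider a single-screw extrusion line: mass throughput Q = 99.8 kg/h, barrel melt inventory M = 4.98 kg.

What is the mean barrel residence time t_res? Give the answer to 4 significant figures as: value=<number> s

value=179.6 s

Convert throughput: Q = 99.8 kg/h = 99.8/3600 = 0.0277222 kg/s
Mean residence time: t_res = M/Q_s = 4.98 kg / 0.0277222 kg/s = 179.639 s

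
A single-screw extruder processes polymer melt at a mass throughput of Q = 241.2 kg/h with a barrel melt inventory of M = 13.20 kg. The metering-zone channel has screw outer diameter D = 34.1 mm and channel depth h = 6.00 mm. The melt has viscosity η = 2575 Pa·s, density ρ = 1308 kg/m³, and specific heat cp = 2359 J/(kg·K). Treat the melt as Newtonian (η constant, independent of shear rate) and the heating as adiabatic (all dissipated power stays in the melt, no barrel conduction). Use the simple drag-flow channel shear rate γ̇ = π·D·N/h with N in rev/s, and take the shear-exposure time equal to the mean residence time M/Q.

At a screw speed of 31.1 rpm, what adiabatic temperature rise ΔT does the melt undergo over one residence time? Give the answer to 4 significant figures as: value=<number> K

value=14.08 K

Convert throughput: Q = 241.2 kg/h = 241.2/3600 = 0.067 kg/s
Mean residence time: t_res = M/Q_s = 13.20 kg / 0.067 kg/s = 197.015 s
D = 34.1 mm = 0.0341 m;  h = 6.00 mm = 0.006 m;  N = 31.1 rpm / 60 = 0.518333 rev/s
Shear rate: γ̇ = πDN/h = π·0.0341·0.518333/0.006 = 9.2547 s⁻¹
ΔT = η·γ̇²·t_res / (ρ·cp) = 2575 · (9.2547)² · 197.015 / (1308 · 2359) = 14.082 K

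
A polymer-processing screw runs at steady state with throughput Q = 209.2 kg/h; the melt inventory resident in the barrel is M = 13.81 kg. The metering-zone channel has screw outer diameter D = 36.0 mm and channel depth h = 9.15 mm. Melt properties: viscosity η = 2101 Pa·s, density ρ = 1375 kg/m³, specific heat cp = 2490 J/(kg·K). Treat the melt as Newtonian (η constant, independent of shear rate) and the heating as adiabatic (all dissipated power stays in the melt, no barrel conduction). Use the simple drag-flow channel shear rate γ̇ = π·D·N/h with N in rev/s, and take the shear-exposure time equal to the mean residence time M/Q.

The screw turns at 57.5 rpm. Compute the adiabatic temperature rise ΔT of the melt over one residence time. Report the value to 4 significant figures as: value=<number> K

Throughput in SI: Q_s = 209.2 kg/h ÷ 3600 s/h = 0.0581111 kg/s
Mean residence time: t_res = M/Q_s = 13.81 kg / 0.0581111 kg/s = 237.648 s
Convert to SI: D = 0.036 m, h = 0.00915 m, N = 57.5/60 = 0.958333 rev/s
Shear rate: γ̇ = πDN/h = π·0.036·0.958333/0.00915 = 11.8453 s⁻¹
Adiabatic rise: ΔT = η γ̇² t_res / (ρ cp) = 2101·(11.8453)²·237.648 / (1375·2490) = 20.4623 K

value=20.46 K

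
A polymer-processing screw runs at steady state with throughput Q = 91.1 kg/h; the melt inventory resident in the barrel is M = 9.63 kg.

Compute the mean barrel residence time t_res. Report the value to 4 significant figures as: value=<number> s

Throughput in SI: Q_s = 91.1 kg/h ÷ 3600 s/h = 0.0253056 kg/s
t_res = M / Q_s = 9.63 ÷ 0.0253056 = 380.549 s

value=380.5 s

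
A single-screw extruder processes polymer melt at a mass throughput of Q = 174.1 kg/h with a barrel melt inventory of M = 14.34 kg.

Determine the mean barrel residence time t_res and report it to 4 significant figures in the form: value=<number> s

value=296.5 s

Throughput in SI: Q_s = 174.1 kg/h ÷ 3600 s/h = 0.0483611 kg/s
t_res = M / Q_s = 14.34 / 0.0483611 = 296.519 s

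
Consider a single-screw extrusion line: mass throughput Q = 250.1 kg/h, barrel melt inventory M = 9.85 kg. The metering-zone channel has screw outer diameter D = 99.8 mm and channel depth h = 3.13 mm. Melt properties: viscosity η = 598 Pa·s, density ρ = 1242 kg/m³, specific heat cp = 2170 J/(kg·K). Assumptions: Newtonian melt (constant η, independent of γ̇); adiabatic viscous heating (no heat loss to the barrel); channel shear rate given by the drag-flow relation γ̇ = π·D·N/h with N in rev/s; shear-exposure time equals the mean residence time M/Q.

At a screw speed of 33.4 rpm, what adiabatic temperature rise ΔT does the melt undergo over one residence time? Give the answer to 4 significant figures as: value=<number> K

Throughput in SI: Q_s = 250.1 kg/h ÷ 3600 s/h = 0.0694722 kg/s
t_res = M / Q_s = 9.85 ÷ 0.0694722 = 141.783 s
Geometry in metres: D = 99.8 mm → 0.0998 m, h = 3.13 mm → 0.00313 m; screw speed N = 33.4 rpm = 0.556667 rev/s
γ̇ = π·D·N / h = π · 0.0998 · 0.556667 / 0.00313 = 55.7611 s⁻¹
Adiabatic rise: ΔT = η γ̇² t_res / (ρ cp) = 598·(55.7611)²·141.783 / (1242·2170) = 97.8155 K

value=97.82 K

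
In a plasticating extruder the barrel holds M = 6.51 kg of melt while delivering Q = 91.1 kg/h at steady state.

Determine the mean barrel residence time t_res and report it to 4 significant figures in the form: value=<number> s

value=257.3 s

Convert throughput: Q = 91.1 kg/h = 91.1/3600 = 0.0253056 kg/s
Mean residence time: t_res = M/Q_s = 6.51 kg / 0.0253056 kg/s = 257.256 s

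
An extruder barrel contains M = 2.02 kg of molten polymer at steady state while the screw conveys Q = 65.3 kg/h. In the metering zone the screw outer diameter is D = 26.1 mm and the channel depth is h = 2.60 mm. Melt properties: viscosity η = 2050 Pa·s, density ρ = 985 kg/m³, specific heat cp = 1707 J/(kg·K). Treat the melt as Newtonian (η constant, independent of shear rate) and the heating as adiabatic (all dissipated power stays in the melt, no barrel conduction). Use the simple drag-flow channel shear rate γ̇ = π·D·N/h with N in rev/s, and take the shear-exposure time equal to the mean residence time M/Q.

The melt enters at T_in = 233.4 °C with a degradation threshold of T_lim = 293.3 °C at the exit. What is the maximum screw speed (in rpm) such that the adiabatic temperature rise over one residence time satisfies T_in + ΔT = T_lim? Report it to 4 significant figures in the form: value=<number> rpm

Throughput in SI: Q_s = 65.3 kg/h ÷ 3600 s/h = 0.0181389 kg/s
Mean residence time: t_res = M/Q_s = 2.02 kg / 0.0181389 kg/s = 111.363 s
Convert to metres: D = 0.0261 m, h = 0.0026 m
ΔT_a = T_lim − T_in = 293.3 °C − 233.4 °C = 59.9 K
Invert ΔT = ηγ̇²t_res/(ρcp) for γ̇: γ̇_max² = ΔT_a ρ cp / (η t_res) = 59.9·985·1707 / (2050·111.363) = 441.166 s⁻²
γ̇_max = sqrt(441.166) = 21.004 s⁻¹
N_max = γ̇_max·h / (π·D) = 21.004 · 0.0026 / (π · 0.0261) = 0.666015 rev/s = 39.9609 rpm

value=39.96 rpm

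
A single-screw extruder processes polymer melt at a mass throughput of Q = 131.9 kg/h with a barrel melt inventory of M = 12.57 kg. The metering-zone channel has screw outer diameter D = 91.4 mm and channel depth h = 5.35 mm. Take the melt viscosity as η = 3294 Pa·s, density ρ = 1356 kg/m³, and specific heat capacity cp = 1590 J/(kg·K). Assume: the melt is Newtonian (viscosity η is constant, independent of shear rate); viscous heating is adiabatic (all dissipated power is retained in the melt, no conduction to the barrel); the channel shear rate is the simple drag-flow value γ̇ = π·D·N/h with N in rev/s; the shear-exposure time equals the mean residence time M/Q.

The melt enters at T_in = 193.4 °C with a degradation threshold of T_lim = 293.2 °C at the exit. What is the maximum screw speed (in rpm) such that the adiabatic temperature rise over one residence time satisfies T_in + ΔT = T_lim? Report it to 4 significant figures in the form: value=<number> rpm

value=15.43 rpm

Q_s = Q / 3600 = 131.9 / 3600 = 0.0366389 kg/s
t_res = M / Q_s = 12.57 / 0.0366389 = 343.078 s
Convert to metres: D = 0.0914 m, h = 0.00535 m
Allowable rise: ΔT_a = T_lim − T_in = 293.2 − 193.4 = 99.8 K
γ̇_max² = ΔT_a·ρ·cp / (η·t_res) = [99.8 × 1356 × 1590] / [3294 × 343.078] = 190.402 s⁻²
Take the square root: γ̇_max = √(190.402) = 13.7986 s⁻¹
N_max = γ̇_max·h / (π·D) = 13.7986 · 0.00535 / (π · 0.0914) = 0.257095 rev/s = 15.4257 rpm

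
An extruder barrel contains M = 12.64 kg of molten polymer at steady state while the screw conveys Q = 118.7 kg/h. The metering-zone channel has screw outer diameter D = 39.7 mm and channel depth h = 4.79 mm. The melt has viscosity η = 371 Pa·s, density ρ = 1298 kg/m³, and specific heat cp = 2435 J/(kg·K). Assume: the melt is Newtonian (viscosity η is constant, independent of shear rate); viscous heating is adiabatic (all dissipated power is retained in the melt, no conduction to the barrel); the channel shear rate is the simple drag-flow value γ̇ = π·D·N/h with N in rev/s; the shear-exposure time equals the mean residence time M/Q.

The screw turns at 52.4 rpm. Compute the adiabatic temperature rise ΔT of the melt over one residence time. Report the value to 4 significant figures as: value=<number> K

value=23.27 K

Q_s = Q / 3600 = 118.7 / 3600 = 0.0329722 kg/s
Mean residence time: t_res = M/Q_s = 12.64 kg / 0.0329722 kg/s = 383.353 s
D = 39.7 mm = 0.0397 m;  h = 4.79 mm = 0.00479 m;  N = 52.4 rpm / 60 = 0.873333 rev/s
Shear rate: γ̇ = πDN/h = π·0.0397·0.873333/0.00479 = 22.7397 s⁻¹
Adiabatic rise: ΔT = η γ̇² t_res / (ρ cp) = 371·(22.7397)²·383.353 / (1298·2435) = 23.2685 K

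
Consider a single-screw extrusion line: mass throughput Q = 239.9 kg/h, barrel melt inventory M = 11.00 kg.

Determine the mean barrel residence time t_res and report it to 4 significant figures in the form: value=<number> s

value=165.1 s

Convert throughput: Q = 239.9 kg/h = 239.9/3600 = 0.0666389 kg/s
t_res = M / Q_s = 11.00 / 0.0666389 = 165.069 s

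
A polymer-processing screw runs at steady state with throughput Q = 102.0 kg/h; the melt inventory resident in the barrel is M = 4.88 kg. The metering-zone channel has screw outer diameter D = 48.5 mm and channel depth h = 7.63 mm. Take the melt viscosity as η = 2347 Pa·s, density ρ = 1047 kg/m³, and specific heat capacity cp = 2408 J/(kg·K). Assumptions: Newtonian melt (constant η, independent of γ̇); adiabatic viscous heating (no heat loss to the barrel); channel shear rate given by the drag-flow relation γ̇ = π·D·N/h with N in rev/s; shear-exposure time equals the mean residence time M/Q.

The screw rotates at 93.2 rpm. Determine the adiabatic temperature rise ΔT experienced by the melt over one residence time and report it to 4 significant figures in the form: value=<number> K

value=154.3 K

Q_s = Q / 3600 = 102.0 / 3600 = 0.0283333 kg/s
t_res = M / Q_s = 4.88 ÷ 0.0283333 = 172.235 s
Convert to SI: D = 0.0485 m, h = 0.00763 m, N = 93.2/60 = 1.55333 rev/s
γ̇ = π·D·N / h = π · 0.0485 · 1.55333 / 0.00763 = 31.0193 s⁻¹
Adiabatic rise: ΔT = η γ̇² t_res / (ρ cp) = 2347·(31.0193)²·172.235 / (1047·2408) = 154.275 K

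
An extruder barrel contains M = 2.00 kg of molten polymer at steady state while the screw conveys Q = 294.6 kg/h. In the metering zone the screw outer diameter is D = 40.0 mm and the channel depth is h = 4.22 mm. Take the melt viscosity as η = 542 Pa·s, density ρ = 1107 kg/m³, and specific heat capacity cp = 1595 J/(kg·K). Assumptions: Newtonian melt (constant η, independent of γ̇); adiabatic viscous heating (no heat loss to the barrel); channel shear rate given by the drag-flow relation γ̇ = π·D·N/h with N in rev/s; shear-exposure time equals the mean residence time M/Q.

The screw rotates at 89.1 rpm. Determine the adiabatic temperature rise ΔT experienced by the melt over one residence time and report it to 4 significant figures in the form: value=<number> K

value=14.67 K

Convert throughput: Q = 294.6 kg/h = 294.6/3600 = 0.0818333 kg/s
t_res = M / Q_s = 2.00 / 0.0818333 = 24.4399 s
Convert to SI: D = 0.04 m, h = 0.00422 m, N = 89.1/60 = 1.485 rev/s
γ̇ = π·D·N / h = π · 0.04 · 1.485 / 0.00422 = 44.2205 s⁻¹
Adiabatic rise: ΔT = η γ̇² t_res / (ρ cp) = 542·(44.2205)²·24.4399 / (1107·1595) = 14.6703 K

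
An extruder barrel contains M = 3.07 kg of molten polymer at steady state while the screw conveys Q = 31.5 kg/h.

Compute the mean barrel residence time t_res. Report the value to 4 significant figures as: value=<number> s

Q_s = Q / 3600 = 31.5 / 3600 = 0.00875 kg/s
Mean residence time: t_res = M/Q_s = 3.07 kg / 0.00875 kg/s = 350.857 s

value=350.9 s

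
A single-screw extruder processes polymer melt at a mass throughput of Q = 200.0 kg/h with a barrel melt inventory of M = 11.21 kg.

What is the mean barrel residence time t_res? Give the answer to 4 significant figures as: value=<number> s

value=201.8 s

Throughput in SI: Q_s = 200.0 kg/h ÷ 3600 s/h = 0.0555556 kg/s
t_res = M / Q_s = 11.21 / 0.0555556 = 201.78 s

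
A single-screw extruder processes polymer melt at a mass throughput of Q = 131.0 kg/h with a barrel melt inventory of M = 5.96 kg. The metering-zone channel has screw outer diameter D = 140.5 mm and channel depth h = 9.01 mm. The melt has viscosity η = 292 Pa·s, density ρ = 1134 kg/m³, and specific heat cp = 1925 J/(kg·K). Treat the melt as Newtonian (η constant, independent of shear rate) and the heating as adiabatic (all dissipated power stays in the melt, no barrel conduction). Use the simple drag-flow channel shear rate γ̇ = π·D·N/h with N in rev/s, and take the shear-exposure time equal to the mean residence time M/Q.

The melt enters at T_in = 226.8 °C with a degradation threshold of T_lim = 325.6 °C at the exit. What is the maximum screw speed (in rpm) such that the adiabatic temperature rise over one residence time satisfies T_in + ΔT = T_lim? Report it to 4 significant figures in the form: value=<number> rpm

Throughput in SI: Q_s = 131.0 kg/h ÷ 3600 s/h = 0.0363889 kg/s
t_res = M / Q_s = 5.96 ÷ 0.0363889 = 163.786 s
Geometry in SI: D = 140.5 mm → 0.1405 m, h = 9.01 mm → 0.00901 m
ΔT_a = T_lim − T_in = 325.6 − 226.8 = 98.8 K
Invert ΔT = ηγ̇²t_res/(ρcp) for γ̇: γ̇_max² = ΔT_a ρ cp / (η t_res) = 98.8·1134·1925 / (292·163.786) = 4509.62 s⁻²
γ̇_max = √4509.62 = 67.1537 s⁻¹
N_max = γ̇_max·h / (π·D) = 67.1537 · 0.00901 / (π · 0.1405) = 1.37078 rev/s = 82.247 rpm

value=82.25 rpm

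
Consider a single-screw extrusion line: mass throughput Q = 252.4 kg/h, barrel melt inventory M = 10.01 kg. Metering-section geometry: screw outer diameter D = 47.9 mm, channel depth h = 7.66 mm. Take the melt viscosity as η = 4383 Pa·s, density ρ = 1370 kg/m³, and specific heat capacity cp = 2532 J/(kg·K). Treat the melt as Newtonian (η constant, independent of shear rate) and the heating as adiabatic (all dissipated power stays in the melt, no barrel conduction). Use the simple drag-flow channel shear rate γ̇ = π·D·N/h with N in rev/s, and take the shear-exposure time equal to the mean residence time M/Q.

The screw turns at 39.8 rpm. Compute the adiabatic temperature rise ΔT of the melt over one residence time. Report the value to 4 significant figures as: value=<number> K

Q_s = Q / 3600 = 252.4 / 3600 = 0.0701111 kg/s
Mean residence time: t_res = M/Q_s = 10.01 kg / 0.0701111 kg/s = 142.773 s
Convert to SI: D = 0.0479 m, h = 0.00766 m, N = 39.8/60 = 0.663333 rev/s
γ̇ = π·D·N / h = π · 0.0479 · 0.663333 / 0.00766 = 13.0313 s⁻¹
Adiabatic rise: ΔT = η γ̇² t_res / (ρ cp) = 4383·(13.0313)²·142.773 / (1370·2532) = 30.6345 K

value=30.63 K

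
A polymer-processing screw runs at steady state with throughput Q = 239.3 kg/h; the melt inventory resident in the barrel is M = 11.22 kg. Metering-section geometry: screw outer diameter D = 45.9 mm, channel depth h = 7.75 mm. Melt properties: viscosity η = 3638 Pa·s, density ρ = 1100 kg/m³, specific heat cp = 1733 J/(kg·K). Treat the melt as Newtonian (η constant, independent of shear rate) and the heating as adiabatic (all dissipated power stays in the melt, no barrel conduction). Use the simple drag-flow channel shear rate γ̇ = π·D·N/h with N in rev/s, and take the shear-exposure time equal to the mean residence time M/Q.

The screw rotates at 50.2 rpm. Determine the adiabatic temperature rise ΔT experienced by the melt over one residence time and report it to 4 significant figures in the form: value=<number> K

value=78.06 K

Convert throughput: Q = 239.3 kg/h = 239.3/3600 = 0.0664722 kg/s
t_res = M / Q_s = 11.22 / 0.0664722 = 168.792 s
Geometry in metres: D = 45.9 mm → 0.0459 m, h = 7.75 mm → 0.00775 m; screw speed N = 50.2 rpm = 0.836667 rev/s
γ̇ = π·D·N / h = π · 0.0459 · 0.836667 / 0.00775 = 15.5673 s⁻¹
ΔT = η·γ̇²·t_res / (ρ·cp) = 3638 · (15.5673)² · 168.792 / (1100 · 1733) = 78.064 K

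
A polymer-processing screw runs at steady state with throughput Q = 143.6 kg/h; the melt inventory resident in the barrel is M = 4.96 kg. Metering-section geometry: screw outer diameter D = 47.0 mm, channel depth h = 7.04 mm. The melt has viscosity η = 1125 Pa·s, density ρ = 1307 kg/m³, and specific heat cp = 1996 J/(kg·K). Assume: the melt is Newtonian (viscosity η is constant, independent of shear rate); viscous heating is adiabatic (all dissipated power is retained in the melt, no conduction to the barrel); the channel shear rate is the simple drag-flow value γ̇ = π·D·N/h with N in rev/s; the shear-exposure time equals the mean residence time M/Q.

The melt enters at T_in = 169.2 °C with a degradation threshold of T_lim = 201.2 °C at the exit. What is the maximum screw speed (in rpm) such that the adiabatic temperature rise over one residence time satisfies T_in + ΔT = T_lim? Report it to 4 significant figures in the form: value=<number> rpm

Q_s = Q / 3600 = 143.6 / 3600 = 0.0398889 kg/s
Mean residence time: t_res = M/Q_s = 4.96 kg / 0.0398889 kg/s = 124.345 s
D = 47.0 mm = 0.047 m;  h = 7.04 mm = 0.00704 m
ΔT_a = T_lim − T_in = 201.2 − 169.2 = 32 K
γ̇_max² = ΔT_a·ρ·cp/(η·t_res) = 32·1307·1996/(1125·124.345) = 596.766 s⁻²
γ̇_max = sqrt(596.766) = 24.4288 s⁻¹
N_max = γ̇_max·h / (π·D) = 24.4288 · 0.00704 / (π · 0.047) = 1.16473 rev/s = 69.8841 rpm

value=69.88 rpm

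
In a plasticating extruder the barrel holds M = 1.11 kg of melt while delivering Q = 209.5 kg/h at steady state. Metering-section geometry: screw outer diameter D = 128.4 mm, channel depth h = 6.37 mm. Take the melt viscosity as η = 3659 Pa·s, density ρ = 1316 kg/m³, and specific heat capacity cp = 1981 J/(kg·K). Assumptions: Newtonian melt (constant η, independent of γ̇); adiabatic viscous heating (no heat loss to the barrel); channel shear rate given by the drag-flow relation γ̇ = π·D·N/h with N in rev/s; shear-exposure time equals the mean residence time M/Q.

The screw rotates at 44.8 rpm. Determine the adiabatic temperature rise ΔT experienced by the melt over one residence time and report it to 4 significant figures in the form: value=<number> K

value=59.85 K

Q_s = Q / 3600 = 209.5 / 3600 = 0.0581944 kg/s
t_res = M / Q_s = 1.11 / 0.0581944 = 19.074 s
Geometry in metres: D = 128.4 mm → 0.1284 m, h = 6.37 mm → 0.00637 m; screw speed N = 44.8 rpm = 0.746667 rev/s
γ̇ = π·D·N / h = π · 0.1284 · 0.746667 / 0.00637 = 47.2827 s⁻¹
Adiabatic rise: ΔT = η γ̇² t_res / (ρ cp) = 3659·(47.2827)²·19.074 / (1316·1981) = 59.8505 K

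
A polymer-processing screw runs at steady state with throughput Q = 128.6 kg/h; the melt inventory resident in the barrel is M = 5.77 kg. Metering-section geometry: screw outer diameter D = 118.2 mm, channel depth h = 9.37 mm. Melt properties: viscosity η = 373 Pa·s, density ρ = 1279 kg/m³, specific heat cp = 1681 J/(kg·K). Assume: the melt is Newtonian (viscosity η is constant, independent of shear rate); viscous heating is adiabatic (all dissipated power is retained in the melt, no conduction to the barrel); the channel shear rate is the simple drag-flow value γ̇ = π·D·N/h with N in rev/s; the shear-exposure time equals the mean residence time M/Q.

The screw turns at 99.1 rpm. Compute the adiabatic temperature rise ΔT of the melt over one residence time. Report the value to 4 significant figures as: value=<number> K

Throughput in SI: Q_s = 128.6 kg/h ÷ 3600 s/h = 0.0357222 kg/s
t_res = M / Q_s = 5.77 / 0.0357222 = 161.524 s
D = 118.2 mm = 0.1182 m;  h = 9.37 mm = 0.00937 m;  N = 99.1 rpm / 60 = 1.65167 rev/s
γ̇ = π D N / h = (π)(0.1182)(1.65167) / 0.00937 = 65.4561 s⁻¹
Adiabatic rise: ΔT = η γ̇² t_res / (ρ cp) = 373·(65.4561)²·161.524 / (1279·1681) = 120.063 K

value=120.1 K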